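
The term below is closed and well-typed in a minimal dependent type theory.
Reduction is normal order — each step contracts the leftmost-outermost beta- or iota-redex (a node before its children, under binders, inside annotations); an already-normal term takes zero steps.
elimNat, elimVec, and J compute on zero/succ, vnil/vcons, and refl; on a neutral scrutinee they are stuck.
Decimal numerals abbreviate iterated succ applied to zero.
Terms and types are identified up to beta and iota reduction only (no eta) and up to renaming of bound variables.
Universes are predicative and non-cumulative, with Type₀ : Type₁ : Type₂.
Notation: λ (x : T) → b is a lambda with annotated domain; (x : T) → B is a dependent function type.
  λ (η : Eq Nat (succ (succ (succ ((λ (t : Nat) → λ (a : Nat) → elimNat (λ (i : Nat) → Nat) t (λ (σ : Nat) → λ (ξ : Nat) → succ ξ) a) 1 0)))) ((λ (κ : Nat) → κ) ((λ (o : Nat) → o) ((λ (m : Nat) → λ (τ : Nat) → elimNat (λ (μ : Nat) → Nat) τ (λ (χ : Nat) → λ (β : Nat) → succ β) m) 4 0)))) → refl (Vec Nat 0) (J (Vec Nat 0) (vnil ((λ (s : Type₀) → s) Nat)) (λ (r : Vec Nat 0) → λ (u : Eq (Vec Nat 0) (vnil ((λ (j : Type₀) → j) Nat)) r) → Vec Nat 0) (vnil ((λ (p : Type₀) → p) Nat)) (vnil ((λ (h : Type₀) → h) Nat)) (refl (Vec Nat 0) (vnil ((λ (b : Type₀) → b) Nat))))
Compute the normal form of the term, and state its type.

resulting normal form:
  λ (η : Eq Nat 4 4) → refl (Vec Nat 0) (vnil Nat)
type:
  (η : Eq Nat 4 4) → Eq (Vec Nat 0) (vnil Nat) (vnil Nat)
observation: contracting a beta-redex first, the term normalizes in 22 steps.


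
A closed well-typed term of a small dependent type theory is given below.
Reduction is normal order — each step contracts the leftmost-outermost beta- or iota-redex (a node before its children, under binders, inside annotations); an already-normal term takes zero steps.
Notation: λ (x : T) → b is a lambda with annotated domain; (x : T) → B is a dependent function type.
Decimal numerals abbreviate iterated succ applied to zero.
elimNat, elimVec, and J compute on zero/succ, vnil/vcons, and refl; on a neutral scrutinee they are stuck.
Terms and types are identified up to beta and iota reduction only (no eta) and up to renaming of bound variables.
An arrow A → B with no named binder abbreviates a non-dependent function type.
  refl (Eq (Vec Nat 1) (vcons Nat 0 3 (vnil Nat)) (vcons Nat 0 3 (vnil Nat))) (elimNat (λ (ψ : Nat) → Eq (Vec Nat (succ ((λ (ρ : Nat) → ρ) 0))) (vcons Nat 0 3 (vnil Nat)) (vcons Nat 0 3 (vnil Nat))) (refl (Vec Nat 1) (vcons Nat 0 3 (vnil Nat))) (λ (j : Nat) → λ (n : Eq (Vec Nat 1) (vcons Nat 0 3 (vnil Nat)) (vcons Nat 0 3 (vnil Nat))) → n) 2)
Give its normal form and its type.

resulting normal form:
  refl (Eq (Vec Nat 1) (vcons Nat 0 3 (vnil Nat)) (vcons Nat 0 3 (vnil Nat))) (refl (Vec Nat 1) (vcons Nat 0 3 (vnil Nat)))
the term's type:
  Eq (Eq (Vec Nat 1) (vcons Nat 0 3 (vnil Nat)) (vcons Nat 0 3 (vnil Nat))) (refl (Vec Nat 1) (vcons Nat 0 3 (vnil Nat))) (refl (Vec Nat 1) (vcons Nat 0 3 (vnil Nat)))
observation: 7 normal-order steps normalize the term, beginning with an elimNat iota-redex.


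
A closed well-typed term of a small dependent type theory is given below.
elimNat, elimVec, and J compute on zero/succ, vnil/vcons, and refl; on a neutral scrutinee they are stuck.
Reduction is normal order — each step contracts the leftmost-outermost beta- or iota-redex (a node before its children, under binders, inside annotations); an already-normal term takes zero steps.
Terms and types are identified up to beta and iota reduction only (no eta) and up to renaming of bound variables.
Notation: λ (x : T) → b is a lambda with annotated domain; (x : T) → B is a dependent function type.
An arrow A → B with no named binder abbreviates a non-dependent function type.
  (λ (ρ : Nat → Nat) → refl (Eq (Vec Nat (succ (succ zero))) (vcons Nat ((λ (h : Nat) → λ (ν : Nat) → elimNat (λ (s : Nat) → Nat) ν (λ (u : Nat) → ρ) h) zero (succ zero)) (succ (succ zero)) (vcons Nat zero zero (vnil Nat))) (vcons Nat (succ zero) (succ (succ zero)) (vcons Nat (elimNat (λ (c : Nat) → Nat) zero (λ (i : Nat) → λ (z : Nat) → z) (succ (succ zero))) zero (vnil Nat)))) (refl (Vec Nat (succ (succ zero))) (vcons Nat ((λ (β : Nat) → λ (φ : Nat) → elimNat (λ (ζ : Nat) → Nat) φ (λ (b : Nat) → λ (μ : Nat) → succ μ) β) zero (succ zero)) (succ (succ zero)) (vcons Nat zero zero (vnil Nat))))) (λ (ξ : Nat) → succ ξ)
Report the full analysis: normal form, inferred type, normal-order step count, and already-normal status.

reduced normal form:
  refl (Eq (Vec Nat (succ (succ zero))) (vcons Nat (succ zero) (succ (succ zero)) (vcons Nat zero zero (vnil Nat))) (vcons Nat (succ zero) (succ (succ zero)) (vcons Nat zero zero (vnil Nat)))) (refl (Vec Nat (succ (succ zero))) (vcons Nat (succ zero) (succ (succ zero)) (vcons Nat zero zero (vnil Nat))))
inferred type:
  Eq (Eq (Vec Nat (succ (succ zero))) (vcons Nat (succ zero) (succ (succ zero)) (vcons Nat zero zero (vnil Nat))) (vcons Nat (succ zero) (succ (succ zero)) (vcons Nat zero zero (vnil Nat)))) (refl (Vec Nat (succ (succ zero))) (vcons Nat (succ zero) (succ (succ zero)) (vcons Nat zero zero (vnil Nat)))) (refl (Vec Nat (succ (succ zero))) (vcons Nat (succ zero) (succ (succ zero)) (vcons Nat zero zero (vnil Nat))))
normal-order step count: 14
already normal: no
first contracted redex: a beta-redex


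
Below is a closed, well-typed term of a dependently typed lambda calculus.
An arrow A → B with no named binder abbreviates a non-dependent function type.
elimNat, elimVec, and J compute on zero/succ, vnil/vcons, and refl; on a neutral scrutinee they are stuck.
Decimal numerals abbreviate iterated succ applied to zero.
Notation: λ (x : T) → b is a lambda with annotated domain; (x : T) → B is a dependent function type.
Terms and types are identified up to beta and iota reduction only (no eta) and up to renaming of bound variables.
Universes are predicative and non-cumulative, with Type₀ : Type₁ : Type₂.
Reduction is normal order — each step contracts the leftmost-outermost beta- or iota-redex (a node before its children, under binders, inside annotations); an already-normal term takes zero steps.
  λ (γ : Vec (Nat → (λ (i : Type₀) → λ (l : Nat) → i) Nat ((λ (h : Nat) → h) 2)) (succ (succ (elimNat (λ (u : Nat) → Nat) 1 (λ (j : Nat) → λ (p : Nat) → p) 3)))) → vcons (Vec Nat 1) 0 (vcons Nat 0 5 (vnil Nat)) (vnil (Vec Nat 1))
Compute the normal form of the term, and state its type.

reduced normal form:
  λ (γ : Vec (Nat → Nat) 3) → vcons (Vec Nat 1) 0 (vcons Nat 0 5 (vnil Nat)) (vnil (Vec Nat 1))
inferred type:
  Vec (Nat → Nat) 3 → Vec (Vec Nat 1) 1


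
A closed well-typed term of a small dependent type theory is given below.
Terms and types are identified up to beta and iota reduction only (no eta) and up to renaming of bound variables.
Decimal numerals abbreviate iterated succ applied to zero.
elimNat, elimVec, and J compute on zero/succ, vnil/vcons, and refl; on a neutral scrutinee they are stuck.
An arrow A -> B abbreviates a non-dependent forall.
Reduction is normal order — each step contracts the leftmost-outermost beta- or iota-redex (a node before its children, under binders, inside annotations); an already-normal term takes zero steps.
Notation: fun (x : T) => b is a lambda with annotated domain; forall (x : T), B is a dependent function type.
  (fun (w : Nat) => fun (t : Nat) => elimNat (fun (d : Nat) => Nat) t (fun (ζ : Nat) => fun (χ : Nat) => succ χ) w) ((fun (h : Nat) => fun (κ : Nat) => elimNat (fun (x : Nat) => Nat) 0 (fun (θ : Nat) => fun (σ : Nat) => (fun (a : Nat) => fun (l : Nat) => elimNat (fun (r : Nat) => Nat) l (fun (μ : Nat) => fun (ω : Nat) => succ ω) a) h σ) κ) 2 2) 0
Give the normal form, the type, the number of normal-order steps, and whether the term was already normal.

reduced normal form:
  4
the term's type:
  Nat
reduction steps (normal order): 42
started in normal form: no
first contracted redex: a beta-redex


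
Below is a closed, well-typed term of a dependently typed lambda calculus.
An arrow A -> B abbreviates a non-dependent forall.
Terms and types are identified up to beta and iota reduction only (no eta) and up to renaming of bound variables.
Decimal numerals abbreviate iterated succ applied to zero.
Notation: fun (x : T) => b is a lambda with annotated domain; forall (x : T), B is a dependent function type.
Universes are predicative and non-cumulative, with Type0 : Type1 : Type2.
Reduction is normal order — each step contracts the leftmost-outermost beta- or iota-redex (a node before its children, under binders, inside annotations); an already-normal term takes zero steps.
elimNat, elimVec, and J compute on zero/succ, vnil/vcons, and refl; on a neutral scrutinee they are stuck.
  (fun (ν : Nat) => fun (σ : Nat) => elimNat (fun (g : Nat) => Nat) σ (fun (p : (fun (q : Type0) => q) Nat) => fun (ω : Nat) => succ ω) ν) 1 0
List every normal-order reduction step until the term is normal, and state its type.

normal-order reduction sequence:
  (fun (ν : Nat) => fun (σ : Nat) => elimNat (fun (g : Nat) => Nat) σ (fun (p : (fun (q : Type0) => q) Nat) => fun (ω : Nat) => succ ω) ν) 1 0
  ~> (fun (ν : Nat) => elimNat (fun (σ : Nat) => Nat) ν (fun (g : (fun (p : Type0) => p) Nat) => fun (q : Nat) => succ q) 1) 0
  ~> elimNat (fun (ν : Nat) => Nat) 0 (fun (σ : (fun (g : Type0) => g) Nat) => fun (p : Nat) => succ p) 1
  ~> (fun (ν : (fun (σ : Type0) => σ) Nat) => fun (g : Nat) => succ g) 0 (elimNat (fun (p : Nat) => Nat) 0 (fun (q : (fun (ω : Type0) => ω) Nat) => fun (i : Nat) => succ i) 0)
  ~> (fun (ν : Nat) => succ ν) (elimNat (fun (σ : Nat) => Nat) 0 (fun (g : (fun (p : Type0) => p) Nat) => fun (q : Nat) => succ q) 0)
  ~> succ (elimNat (fun (ν : Nat) => Nat) 0 (fun (σ : (fun (g : Type0) => g) Nat) => fun (p : Nat) => succ p) 0)
  ~> 1
inferred type:
  Nat


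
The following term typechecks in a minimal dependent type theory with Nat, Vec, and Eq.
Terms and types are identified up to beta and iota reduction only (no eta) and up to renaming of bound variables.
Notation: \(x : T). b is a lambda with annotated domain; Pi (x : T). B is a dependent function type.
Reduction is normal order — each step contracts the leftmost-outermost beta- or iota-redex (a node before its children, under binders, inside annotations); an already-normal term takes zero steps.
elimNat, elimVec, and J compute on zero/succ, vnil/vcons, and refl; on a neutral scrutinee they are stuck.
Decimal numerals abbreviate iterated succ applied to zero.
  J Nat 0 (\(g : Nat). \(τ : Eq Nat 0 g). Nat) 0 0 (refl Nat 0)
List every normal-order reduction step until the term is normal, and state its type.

normal-order reduction sequence:
  J Nat 0 (\(g : Nat). \(τ : Eq Nat 0 g). Nat) 0 0 (refl Nat 0)
  ~> 0
the term's type:
  Nat


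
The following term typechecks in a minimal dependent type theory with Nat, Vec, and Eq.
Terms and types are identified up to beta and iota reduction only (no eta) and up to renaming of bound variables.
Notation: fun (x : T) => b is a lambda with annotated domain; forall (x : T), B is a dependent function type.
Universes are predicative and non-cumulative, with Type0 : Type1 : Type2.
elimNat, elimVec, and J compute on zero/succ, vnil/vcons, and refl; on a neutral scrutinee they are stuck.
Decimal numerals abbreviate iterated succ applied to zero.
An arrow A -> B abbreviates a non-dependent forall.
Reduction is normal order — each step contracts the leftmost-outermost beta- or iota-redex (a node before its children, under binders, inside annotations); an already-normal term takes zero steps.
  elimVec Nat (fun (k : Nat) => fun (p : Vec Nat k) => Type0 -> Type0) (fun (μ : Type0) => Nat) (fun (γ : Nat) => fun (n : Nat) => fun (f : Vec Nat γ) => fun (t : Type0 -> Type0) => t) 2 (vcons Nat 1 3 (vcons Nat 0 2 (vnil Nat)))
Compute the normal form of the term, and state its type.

reduced normal form:
  fun (k : Type0) => Nat
the term's type:
  Type0 -> Type0


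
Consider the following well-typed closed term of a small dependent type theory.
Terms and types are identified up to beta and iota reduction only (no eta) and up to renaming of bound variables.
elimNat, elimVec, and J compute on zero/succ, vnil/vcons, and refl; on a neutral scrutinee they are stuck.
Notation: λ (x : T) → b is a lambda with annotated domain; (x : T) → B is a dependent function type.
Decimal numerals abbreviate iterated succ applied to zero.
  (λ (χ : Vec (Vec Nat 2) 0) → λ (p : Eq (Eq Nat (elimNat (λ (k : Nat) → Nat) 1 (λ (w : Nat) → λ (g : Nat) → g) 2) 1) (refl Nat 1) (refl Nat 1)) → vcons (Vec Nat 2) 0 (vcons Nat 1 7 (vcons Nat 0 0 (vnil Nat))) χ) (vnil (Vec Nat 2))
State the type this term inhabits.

the term's type:
  (χ : Eq (Eq Nat 1 1) (refl Nat 1) (refl Nat 1)) → Vec (Vec Nat 2) 1


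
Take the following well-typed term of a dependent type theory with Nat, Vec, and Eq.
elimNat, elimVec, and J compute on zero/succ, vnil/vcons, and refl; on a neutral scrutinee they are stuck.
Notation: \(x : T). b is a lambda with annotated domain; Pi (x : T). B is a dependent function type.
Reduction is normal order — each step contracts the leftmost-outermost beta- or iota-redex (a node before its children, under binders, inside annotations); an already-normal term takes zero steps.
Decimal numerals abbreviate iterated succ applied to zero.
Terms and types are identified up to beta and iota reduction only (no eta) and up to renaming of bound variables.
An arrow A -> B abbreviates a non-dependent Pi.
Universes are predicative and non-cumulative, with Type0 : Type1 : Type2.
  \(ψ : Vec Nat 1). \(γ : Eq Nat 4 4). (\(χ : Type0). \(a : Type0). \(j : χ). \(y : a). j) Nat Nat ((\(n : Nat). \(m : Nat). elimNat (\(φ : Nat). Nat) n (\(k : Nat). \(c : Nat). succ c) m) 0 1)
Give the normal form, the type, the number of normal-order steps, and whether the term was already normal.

reduced normal form:
  \(ψ : Vec Nat 1). \(γ : Eq Nat 4 4). \(χ : Nat). 1
type:
  Vec Nat 1 -> Eq Nat 4 4 -> Nat -> Nat
steps to reach normal form (normal order): 9
term was already normal: no
first contracted redex: a beta-redex


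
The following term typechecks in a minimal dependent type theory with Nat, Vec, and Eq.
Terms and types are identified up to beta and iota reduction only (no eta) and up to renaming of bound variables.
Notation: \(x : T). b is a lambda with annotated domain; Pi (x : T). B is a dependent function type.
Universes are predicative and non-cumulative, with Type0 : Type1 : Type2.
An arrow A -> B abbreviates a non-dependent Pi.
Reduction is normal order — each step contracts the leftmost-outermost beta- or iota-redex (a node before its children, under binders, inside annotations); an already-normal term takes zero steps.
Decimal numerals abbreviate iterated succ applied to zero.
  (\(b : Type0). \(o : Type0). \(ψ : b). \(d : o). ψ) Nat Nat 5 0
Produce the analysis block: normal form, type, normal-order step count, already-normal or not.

resulting normal form:
  5
inferred type:
  Nat
steps to reach normal form (normal order): 4
started in normal form: no
first redex: a beta-redex


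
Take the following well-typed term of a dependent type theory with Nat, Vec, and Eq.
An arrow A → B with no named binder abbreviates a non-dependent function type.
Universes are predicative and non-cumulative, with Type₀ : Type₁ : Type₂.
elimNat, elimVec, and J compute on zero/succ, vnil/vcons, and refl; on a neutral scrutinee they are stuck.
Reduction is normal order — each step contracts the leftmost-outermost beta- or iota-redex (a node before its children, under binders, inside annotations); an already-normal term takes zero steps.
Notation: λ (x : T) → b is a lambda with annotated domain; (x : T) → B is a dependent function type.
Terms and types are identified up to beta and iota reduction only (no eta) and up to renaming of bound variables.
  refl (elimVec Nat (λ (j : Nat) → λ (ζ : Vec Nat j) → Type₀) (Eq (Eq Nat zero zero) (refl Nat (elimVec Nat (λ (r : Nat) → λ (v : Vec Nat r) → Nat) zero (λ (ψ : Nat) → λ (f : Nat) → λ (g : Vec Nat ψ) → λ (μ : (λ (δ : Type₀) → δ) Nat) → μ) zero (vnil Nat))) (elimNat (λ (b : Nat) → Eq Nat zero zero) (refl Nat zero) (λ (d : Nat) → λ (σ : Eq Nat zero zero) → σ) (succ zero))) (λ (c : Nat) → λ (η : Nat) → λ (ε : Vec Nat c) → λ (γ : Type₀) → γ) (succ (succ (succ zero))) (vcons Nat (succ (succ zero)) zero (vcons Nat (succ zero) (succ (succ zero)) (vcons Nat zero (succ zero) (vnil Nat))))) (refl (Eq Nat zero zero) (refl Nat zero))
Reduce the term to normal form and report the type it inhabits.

reduced normal form:
  refl (Eq (Eq Nat zero zero) (refl Nat zero) (refl Nat zero)) (refl (Eq Nat zero zero) (refl Nat zero))
inferred type:
  Eq (Eq (Eq Nat zero zero) (refl Nat zero) (refl Nat zero)) (refl (Eq Nat zero zero) (refl Nat zero)) (refl (Eq Nat zero zero) (refl Nat zero))
observation: contracting an elimVec iota-redex first, the term normalizes in 21 steps.


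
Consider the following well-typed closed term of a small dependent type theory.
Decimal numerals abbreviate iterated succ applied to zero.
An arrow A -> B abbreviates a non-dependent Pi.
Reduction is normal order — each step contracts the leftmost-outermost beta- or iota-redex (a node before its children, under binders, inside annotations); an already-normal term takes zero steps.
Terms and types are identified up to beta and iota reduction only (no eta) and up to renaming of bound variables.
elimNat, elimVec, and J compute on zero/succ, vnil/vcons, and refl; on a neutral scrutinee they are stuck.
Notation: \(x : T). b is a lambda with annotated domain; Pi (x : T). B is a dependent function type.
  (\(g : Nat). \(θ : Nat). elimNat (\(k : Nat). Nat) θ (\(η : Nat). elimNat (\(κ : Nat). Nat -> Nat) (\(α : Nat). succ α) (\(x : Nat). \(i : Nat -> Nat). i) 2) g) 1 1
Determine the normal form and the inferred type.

normal form:
  2
type:
  Nat


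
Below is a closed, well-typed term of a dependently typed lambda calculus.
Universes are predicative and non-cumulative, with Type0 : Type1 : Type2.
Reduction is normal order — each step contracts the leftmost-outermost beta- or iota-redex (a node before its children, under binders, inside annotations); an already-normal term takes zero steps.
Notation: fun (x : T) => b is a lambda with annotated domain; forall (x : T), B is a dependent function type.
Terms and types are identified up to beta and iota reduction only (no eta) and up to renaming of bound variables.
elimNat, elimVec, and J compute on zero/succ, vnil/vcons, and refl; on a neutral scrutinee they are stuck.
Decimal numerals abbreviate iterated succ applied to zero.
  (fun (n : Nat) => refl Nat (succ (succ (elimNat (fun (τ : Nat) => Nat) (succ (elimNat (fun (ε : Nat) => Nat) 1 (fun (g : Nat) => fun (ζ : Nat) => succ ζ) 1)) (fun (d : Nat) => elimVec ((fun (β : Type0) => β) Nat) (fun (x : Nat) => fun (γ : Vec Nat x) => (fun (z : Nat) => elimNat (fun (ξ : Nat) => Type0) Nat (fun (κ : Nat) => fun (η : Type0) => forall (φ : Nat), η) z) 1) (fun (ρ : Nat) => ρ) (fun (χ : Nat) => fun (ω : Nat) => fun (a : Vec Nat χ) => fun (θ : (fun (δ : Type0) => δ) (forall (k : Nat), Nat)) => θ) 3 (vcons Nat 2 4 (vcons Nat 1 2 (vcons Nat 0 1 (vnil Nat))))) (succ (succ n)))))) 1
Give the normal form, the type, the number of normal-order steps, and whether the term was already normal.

reduced normal form:
  refl Nat 5
the term's type:
  Eq Nat 5 5
normal-order step count: 63
term was already normal: no
first contracted redex: a beta-redex


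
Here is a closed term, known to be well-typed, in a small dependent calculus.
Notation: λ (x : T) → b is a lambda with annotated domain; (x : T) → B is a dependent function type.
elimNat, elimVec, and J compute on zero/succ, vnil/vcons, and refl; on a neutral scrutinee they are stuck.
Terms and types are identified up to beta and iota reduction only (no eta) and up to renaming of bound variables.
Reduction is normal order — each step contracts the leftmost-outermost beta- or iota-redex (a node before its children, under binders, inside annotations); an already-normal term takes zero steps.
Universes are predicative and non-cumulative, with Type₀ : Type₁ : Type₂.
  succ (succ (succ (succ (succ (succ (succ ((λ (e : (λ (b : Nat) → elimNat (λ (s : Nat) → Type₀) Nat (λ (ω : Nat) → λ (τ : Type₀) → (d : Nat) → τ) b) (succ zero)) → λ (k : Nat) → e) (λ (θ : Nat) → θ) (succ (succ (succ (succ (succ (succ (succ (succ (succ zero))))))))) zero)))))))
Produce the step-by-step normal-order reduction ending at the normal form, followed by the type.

reduction (normal order):
  succ (succ (succ (succ (succ (succ (succ ((λ (e : (λ (b : Nat) → elimNat (λ (s : Nat) → Type₀) Nat (λ (ω : Nat) → λ (τ : Type₀) → (d : Nat) → τ) b) (succ zero)) → λ (k : Nat) → e) (λ (θ : Nat) → θ) (succ (succ (succ (succ (succ (succ (succ (succ (succ zero))))))))) zero)))))))
  ~> succ (succ (succ (succ (succ (succ (succ ((λ (e : Nat) → λ (b : Nat) → b) (succ (succ (succ (succ (succ (succ (succ (succ (succ zero))))))))) zero)))))))
  ~> succ (succ (succ (succ (succ (succ (succ ((λ (e : Nat) → e) zero)))))))
  ~> succ (succ (succ (succ (succ (succ (succ zero))))))
type:
  Nat


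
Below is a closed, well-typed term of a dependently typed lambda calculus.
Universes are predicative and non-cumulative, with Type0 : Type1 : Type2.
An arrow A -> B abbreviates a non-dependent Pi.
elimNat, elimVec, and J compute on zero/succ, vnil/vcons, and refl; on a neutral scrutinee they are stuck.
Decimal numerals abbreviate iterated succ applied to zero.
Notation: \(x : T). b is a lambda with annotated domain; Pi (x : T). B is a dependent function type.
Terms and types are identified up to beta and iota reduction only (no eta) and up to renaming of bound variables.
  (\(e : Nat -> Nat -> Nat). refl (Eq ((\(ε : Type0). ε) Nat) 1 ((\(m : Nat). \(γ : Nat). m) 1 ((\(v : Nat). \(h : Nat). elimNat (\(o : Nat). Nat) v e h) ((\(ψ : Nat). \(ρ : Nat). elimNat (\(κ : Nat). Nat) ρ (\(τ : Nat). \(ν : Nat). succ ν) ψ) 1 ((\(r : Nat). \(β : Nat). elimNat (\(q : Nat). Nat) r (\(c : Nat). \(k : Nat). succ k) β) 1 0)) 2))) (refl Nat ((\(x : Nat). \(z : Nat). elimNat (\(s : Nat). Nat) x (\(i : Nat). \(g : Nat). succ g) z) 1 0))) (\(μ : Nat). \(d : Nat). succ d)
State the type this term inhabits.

the term's type:
  Eq (Eq Nat 1 1) (refl Nat 1) (refl Nat 1)


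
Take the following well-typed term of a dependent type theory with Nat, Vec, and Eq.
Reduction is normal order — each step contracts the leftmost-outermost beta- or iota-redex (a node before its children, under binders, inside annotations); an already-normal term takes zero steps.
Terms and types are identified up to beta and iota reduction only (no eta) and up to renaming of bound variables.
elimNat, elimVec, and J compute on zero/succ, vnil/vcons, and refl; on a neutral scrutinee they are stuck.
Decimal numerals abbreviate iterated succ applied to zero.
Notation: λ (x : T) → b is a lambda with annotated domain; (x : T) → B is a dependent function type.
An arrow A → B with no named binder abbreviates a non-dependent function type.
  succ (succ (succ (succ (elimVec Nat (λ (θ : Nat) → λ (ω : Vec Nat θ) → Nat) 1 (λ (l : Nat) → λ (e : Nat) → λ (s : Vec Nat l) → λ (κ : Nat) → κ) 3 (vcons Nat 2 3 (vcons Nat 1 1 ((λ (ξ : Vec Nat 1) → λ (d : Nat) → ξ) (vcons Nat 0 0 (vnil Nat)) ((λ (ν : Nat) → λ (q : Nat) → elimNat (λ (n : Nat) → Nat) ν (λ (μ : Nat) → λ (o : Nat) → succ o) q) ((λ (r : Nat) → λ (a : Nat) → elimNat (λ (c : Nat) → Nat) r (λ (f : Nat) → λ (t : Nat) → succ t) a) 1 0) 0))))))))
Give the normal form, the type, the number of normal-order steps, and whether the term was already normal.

normal form:
  5
inferred type:
  Nat
steps to reach normal form (normal order): 18
term was already normal: no
first redex: an elimVec iota-redex


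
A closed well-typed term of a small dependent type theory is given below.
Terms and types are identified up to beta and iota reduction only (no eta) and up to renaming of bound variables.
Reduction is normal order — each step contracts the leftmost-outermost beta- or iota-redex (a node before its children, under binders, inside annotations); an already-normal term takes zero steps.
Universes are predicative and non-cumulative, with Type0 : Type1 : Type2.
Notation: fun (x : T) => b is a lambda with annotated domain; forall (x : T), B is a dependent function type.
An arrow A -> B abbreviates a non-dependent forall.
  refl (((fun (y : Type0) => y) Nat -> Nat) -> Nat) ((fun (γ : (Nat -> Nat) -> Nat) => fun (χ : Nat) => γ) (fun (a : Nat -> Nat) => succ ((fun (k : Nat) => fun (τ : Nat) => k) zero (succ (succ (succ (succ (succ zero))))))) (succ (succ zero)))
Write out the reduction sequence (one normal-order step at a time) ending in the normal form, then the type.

normal-order reduction sequence:
  refl (((fun (y : Type0) => y) Nat -> Nat) -> Nat) ((fun (γ : (Nat -> Nat) -> Nat) => fun (χ : Nat) => γ) (fun (a : Nat -> Nat) => succ ((fun (k : Nat) => fun (τ : Nat) => k) zero (succ (succ (succ (succ (succ zero))))))) (succ (succ zero)))
  ~> refl ((Nat -> Nat) -> Nat) ((fun (y : (Nat -> Nat) -> Nat) => fun (γ : Nat) => y) (fun (χ : Nat -> Nat) => succ ((fun (a : Nat) => fun (k : Nat) => a) zero (succ (succ (succ (succ (succ zero))))))) (succ (succ zero)))
  ~> refl ((Nat -> Nat) -> Nat) ((fun (y : Nat) => fun (γ : Nat -> Nat) => succ ((fun (χ : Nat) => fun (a : Nat) => χ) zero (succ (succ (succ (succ (succ zero))))))) (succ (succ zero)))
  ~> refl ((Nat -> Nat) -> Nat) (fun (y : Nat -> Nat) => succ ((fun (γ : Nat) => fun (χ : Nat) => γ) zero (succ (succ (succ (succ (succ zero)))))))
  ~> refl ((Nat -> Nat) -> Nat) (fun (y : Nat -> Nat) => succ ((fun (γ : Nat) => zero) (succ (succ (succ (succ (succ zero)))))))
  ~> refl ((Nat -> Nat) -> Nat) (fun (y : Nat -> Nat) => succ zero)
the term's type:
  Eq ((Nat -> Nat) -> Nat) (fun (y : Nat -> Nat) => succ zero) (fun (γ : Nat -> Nat) => succ zero)


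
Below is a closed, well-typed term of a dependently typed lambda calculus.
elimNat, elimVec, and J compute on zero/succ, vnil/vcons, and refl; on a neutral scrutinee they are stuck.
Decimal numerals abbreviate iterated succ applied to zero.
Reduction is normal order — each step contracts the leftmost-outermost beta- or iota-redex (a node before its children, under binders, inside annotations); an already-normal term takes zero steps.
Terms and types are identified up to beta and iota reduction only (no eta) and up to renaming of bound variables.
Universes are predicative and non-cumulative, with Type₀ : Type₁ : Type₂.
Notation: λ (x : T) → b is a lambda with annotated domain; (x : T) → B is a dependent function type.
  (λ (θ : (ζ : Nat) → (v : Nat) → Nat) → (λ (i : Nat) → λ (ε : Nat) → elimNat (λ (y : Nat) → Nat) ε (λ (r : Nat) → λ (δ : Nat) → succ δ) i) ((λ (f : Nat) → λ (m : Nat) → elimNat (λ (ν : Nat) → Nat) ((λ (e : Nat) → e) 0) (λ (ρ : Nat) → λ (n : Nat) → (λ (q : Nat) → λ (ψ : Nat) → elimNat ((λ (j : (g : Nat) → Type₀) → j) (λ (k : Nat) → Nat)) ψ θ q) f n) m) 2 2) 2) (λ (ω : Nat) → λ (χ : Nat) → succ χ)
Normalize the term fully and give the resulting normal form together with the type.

normal form:
  6
the term's type:
  Nat
observation: 44 normal-order steps separate the term from its normal form.


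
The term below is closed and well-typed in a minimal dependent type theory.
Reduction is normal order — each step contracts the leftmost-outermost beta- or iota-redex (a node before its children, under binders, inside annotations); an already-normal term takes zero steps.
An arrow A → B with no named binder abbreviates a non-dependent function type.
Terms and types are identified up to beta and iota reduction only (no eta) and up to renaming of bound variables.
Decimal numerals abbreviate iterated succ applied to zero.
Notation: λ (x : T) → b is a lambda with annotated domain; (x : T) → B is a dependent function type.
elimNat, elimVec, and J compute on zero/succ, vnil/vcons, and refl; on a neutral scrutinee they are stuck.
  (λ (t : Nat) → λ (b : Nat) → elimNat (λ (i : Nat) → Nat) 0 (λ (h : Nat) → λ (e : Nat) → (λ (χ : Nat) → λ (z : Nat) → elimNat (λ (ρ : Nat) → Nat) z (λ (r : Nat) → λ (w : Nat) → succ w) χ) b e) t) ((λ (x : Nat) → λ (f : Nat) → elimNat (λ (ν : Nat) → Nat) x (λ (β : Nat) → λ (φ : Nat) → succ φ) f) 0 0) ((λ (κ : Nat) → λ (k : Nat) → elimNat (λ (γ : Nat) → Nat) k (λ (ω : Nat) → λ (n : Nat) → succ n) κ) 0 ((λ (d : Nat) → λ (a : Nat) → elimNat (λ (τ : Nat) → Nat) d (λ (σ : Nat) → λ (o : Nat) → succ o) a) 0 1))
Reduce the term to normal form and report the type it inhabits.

resulting normal form:
  0
type:
  Nat


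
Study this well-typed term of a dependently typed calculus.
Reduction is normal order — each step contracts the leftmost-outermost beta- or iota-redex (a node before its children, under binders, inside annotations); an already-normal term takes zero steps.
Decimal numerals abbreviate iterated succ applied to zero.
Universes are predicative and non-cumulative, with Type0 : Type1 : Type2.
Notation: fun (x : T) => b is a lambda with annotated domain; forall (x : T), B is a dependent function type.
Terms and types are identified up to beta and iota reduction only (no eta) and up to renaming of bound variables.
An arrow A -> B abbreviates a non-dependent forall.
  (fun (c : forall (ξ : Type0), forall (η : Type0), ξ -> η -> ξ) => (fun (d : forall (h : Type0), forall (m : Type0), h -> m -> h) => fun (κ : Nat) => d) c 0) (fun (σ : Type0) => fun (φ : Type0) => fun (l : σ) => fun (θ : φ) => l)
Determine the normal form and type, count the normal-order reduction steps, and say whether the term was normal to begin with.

normal form:
  fun (c : Type0) => fun (ξ : Type0) => fun (η : c) => fun (d : ξ) => η
type:
  forall (c : Type0), forall (ξ : Type0), c -> ξ -> c
normal-order step count: 3
already normal: no
first redex: a beta-redex


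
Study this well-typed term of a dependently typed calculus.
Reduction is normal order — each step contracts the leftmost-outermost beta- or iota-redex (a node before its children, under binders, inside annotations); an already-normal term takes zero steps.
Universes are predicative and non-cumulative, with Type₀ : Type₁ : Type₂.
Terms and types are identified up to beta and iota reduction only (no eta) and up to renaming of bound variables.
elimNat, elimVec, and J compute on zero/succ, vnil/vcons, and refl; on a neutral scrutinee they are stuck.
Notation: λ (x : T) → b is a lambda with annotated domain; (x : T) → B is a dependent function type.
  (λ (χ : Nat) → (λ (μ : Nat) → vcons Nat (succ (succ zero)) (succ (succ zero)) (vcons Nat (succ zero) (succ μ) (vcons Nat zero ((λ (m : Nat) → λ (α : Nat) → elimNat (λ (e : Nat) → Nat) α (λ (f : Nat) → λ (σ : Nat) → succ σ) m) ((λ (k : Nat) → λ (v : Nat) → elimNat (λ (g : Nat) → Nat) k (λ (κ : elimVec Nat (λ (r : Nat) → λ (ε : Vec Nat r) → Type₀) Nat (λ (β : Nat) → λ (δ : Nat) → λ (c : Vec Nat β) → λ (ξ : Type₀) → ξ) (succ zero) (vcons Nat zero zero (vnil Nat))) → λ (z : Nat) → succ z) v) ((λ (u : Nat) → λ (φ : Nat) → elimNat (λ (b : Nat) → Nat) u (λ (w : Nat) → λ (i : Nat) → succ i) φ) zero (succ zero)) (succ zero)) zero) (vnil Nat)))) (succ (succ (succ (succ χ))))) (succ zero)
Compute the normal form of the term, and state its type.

normal form:
  vcons Nat (succ (succ zero)) (succ (succ zero)) (vcons Nat (succ zero) (succ (succ (succ (succ (succ (succ zero)))))) (vcons Nat zero (succ (succ zero)) (vnil Nat)))
inferred type:
  Vec Nat (succ (succ (succ zero)))


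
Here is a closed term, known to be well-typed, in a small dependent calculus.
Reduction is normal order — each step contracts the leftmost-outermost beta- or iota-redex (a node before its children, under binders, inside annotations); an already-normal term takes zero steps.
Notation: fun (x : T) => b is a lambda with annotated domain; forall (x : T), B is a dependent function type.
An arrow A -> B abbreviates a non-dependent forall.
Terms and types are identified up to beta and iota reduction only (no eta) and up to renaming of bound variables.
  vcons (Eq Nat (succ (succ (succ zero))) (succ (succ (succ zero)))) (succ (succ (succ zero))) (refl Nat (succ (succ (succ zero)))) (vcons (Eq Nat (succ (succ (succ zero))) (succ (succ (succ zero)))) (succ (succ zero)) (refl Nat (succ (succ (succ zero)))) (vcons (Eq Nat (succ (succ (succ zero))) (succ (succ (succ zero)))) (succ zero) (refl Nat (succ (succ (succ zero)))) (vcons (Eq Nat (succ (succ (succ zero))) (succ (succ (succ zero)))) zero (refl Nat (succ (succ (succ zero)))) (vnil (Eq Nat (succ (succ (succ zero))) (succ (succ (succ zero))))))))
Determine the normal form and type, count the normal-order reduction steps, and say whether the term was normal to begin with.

resulting normal form:
  vcons (Eq Nat (succ (succ (succ zero))) (succ (succ (succ zero)))) (succ (succ (succ zero))) (refl Nat (succ (succ (succ zero)))) (vcons (Eq Nat (succ (succ (succ zero))) (succ (succ (succ zero)))) (succ (succ zero)) (refl Nat (succ (succ (succ zero)))) (vcons (Eq Nat (succ (succ (succ zero))) (succ (succ (succ zero)))) (succ zero) (refl Nat (succ (succ (succ zero)))) (vcons (Eq Nat (succ (succ (succ zero))) (succ (succ (succ zero)))) zero (refl Nat (succ (succ (succ zero)))) (vnil (Eq Nat (succ (succ (succ zero))) (succ (succ (succ zero))))))))
the term's type:
  Vec (Eq Nat (succ (succ (succ zero))) (succ (succ (succ zero)))) (succ (succ (succ (succ zero))))
steps to reach normal form (normal order): 0
term was already normal: yes


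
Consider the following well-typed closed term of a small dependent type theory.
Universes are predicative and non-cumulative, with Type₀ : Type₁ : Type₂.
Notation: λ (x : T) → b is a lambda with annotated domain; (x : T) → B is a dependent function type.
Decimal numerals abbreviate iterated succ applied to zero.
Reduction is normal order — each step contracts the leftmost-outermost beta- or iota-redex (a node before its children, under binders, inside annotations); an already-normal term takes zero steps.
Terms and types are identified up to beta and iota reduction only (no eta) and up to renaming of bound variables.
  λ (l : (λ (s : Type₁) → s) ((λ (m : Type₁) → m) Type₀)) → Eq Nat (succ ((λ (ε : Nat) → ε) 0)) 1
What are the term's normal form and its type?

resulting normal form:
  λ (l : Type₀) → Eq Nat 1 1
inferred type:
  (l : Type₀) → Type₀


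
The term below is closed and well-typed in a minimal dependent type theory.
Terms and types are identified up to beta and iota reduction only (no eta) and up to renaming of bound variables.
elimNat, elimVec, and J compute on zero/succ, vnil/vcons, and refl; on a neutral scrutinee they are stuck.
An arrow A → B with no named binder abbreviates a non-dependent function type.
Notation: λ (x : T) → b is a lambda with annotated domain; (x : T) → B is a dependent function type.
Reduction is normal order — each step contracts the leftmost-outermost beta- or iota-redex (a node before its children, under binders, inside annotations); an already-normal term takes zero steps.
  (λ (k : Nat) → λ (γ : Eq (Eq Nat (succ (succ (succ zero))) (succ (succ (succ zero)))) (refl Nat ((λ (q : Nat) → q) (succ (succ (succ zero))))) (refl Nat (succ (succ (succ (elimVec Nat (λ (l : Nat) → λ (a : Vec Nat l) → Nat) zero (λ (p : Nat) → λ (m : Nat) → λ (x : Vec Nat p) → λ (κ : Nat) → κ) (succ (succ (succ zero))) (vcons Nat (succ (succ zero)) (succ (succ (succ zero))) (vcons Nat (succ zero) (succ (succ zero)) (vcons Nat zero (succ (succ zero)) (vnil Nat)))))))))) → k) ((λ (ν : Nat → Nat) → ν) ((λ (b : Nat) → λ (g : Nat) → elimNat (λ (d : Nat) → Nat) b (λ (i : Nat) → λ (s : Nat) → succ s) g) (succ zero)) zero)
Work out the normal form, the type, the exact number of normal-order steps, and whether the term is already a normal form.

reduced normal form:
  λ (k : Eq (Eq Nat (succ (succ (succ zero))) (succ (succ (succ zero)))) (refl Nat (succ (succ (succ zero)))) (refl Nat (succ (succ (succ zero))))) → succ zero
inferred type:
  Eq (Eq Nat (succ (succ (succ zero))) (succ (succ (succ zero)))) (refl Nat (succ (succ (succ zero)))) (refl Nat (succ (succ (succ zero)))) → Nat
steps to reach normal form (normal order): 22
term was already normal: no
first redex: a beta-redex


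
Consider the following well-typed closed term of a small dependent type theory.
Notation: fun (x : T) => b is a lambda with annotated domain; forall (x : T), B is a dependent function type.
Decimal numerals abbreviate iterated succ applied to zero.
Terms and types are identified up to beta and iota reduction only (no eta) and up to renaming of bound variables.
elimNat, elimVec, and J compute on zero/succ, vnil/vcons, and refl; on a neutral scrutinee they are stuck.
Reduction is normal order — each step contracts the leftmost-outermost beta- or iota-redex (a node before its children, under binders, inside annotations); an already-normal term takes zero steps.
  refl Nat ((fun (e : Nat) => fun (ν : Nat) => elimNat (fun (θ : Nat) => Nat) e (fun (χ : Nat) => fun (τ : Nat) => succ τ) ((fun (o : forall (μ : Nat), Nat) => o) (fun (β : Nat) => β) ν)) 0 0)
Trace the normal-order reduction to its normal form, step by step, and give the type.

normal-order reduction sequence:
  refl Nat ((fun (e : Nat) => fun (ν : Nat) => elimNat (fun (θ : Nat) => Nat) e (fun (χ : Nat) => fun (τ : Nat) => succ τ) ((fun (o : forall (μ : Nat), Nat) => o) (fun (β : Nat) => β) ν)) 0 0)
  ~> refl Nat ((fun (e : Nat) => elimNat (fun (ν : Nat) => Nat) 0 (fun (θ : Nat) => fun (χ : Nat) => succ χ) ((fun (τ : forall (o : Nat), Nat) => τ) (fun (μ : Nat) => μ) e)) 0)
  ~> refl Nat (elimNat (fun (e : Nat) => Nat) 0 (fun (ν : Nat) => fun (θ : Nat) => succ θ) ((fun (χ : forall (τ : Nat), Nat) => χ) (fun (o : Nat) => o) 0))
  ~> refl Nat (elimNat (fun (e : Nat) => Nat) 0 (fun (ν : Nat) => fun (θ : Nat) => succ θ) ((fun (χ : Nat) => χ) 0))
  ~> refl Nat (elimNat (fun (e : Nat) => Nat) 0 (fun (ν : Nat) => fun (θ : Nat) => succ θ) 0)
  ~> refl Nat 0
type:
  Eq Nat 0 0


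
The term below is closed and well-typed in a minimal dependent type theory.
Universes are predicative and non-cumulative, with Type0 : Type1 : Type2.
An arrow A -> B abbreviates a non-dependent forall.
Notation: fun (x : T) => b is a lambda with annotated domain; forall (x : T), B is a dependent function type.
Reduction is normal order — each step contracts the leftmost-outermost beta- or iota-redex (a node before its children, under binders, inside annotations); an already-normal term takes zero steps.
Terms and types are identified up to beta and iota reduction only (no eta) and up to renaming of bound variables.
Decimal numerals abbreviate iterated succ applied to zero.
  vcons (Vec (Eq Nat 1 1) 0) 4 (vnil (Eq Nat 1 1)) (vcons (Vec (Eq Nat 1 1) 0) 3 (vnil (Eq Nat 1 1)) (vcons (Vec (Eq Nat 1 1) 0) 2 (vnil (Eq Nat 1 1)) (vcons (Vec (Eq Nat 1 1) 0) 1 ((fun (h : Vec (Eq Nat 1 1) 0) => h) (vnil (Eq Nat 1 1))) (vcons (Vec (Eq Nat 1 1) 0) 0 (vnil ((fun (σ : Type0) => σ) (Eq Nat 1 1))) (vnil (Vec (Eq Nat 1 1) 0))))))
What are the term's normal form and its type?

reduced normal form:
  vcons (Vec (Eq Nat 1 1) 0) 4 (vnil (Eq Nat 1 1)) (vcons (Vec (Eq Nat 1 1) 0) 3 (vnil (Eq Nat 1 1)) (vcons (Vec (Eq Nat 1 1) 0) 2 (vnil (Eq Nat 1 1)) (vcons (Vec (Eq Nat 1 1) 0) 1 (vnil (Eq Nat 1 1)) (vcons (Vec (Eq Nat 1 1) 0) 0 (vnil (Eq Nat 1 1)) (vnil (Vec (Eq Nat 1 1) 0))))))
type:
  Vec (Vec (Eq Nat 1 1) 0) 5
observation: reduction starts at a beta-redex, and 2 normal-order steps reach the normal form.


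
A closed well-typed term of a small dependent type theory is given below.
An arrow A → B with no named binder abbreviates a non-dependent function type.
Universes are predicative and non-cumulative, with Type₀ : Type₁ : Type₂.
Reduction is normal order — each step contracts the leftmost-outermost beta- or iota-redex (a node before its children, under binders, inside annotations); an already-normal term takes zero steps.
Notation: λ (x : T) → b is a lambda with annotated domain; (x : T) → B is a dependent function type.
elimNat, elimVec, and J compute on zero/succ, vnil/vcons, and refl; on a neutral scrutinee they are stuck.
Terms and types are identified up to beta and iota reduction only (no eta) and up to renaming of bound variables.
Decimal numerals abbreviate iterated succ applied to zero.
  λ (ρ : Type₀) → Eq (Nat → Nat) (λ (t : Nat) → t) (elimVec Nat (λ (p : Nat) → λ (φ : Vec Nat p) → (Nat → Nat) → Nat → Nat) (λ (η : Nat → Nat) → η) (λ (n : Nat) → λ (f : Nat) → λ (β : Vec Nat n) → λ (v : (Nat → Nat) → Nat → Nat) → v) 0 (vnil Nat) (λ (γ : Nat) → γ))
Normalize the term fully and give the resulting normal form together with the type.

resulting normal form:
  λ (ρ : Type₀) → Eq (Nat → Nat) (λ (t : Nat) → t) (λ (p : Nat) → p)
the term's type:
  Type₀ → Type₀
observation: the first redex contracted is an elimVec iota-redex; the normal form is reached in 2 normal-order steps.
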